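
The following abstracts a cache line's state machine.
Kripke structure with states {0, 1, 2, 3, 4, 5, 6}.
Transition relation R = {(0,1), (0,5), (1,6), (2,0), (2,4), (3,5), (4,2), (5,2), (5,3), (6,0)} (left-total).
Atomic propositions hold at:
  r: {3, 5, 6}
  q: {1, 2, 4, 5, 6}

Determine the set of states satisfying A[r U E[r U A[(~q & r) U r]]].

{3, 5, 6}

Sat(~q) = {0, 3}
Sat(~q & r) = {3}
A[(~q & r) U r]: least fixpoint, start Z0 = Sat(r) = {3, 5, 6}, add states in Sat(~q & r) with every successor in Z. Already a fixed point.
Sat(A[(~q & r) U r]) = {3, 5, 6}
E[r U A[(~q & r) U r]]: least fixpoint, start Z0 = Sat(A[(~q & r) U r]) = {3, 5, 6}, add states in Sat(r) with some successor in Z. Already a fixed point.
Sat(E[r U A[(~q & r) U r]]) = {3, 5, 6}
A[r U E[r U A[(~q & r) U r]]]: least fixpoint, start Z0 = Sat(E[r U A[(~q & r) U r]]) = {3, 5, 6}, add states in Sat(r) with every successor in Z. Already a fixed point.
Sat(A[r U E[r U A[(~q & r) U r]]]) = {3, 5, 6}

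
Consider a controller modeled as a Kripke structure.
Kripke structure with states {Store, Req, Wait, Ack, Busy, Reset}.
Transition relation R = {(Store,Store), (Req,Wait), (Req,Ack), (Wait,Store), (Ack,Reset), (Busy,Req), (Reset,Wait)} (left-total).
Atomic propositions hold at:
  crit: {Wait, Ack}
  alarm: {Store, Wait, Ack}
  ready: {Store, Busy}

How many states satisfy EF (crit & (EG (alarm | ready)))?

5

Sat(alarm | ready) = {Store, Wait, Ack, Busy}
EG (alarm | ready): greatest fixpoint, start Z0 = {Store, Wait, Ack, Busy}, keep only states in Sat with some successor in Z. Z1 = {Store, Wait}; fixed.
Sat(EG (alarm | ready)) = {Store, Wait}
Sat(crit & (EG (alarm | ready))) = {Wait}
EF (crit & (EG (alarm | ready))): least fixpoint, start Z0 = {Wait}, add states with some successor in Z. Z1 = {Req, Wait, Reset}; Z2 = {Req, Wait, Ack, Busy, Reset}; fixed.
Sat(EF (crit & (EG (alarm | ready)))) = {Req, Wait, Ack, Busy, Reset}
|Sat(EF (crit & (EG (alarm | ready))))| = |{Req, Wait, Ack, Busy, Reset}| = 5.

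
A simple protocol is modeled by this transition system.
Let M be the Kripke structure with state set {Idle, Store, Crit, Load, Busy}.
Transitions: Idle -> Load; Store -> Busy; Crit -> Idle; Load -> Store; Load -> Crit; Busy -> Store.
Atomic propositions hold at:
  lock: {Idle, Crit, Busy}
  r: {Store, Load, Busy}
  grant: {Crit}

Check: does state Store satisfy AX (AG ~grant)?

Sat(~grant) = {Idle, Store, Load, Busy}
AG ~grant: greatest fixpoint, start Z0 = {Idle, Store, Load, Busy}, keep only states in Sat with every successor in Z. Z1 = {Idle, Store, Busy}; Z2 = {Store, Busy}; fixed.
Sat(AG ~grant) = {Store, Busy}
Sat(AX (AG ~grant)) = {s : every successor in {Store, Busy}} = {Store, Busy}
Store ∈ Sat(AX (AG ~grant)) = {Store, Busy}, so the formula holds at Store.

Yes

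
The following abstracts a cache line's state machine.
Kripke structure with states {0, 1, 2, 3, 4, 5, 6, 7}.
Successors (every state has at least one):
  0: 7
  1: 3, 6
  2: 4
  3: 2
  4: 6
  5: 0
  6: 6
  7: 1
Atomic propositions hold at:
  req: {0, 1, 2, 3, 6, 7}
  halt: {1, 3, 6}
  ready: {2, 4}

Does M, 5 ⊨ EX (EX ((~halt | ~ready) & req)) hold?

Sat(~halt) = {0, 2, 4, 5, 7}
Sat(~ready) = {0, 1, 3, 5, 6, 7}
Sat(~halt | ~ready) = {0, 1, 2, 3, 4, 5, 6, 7}
Sat((~halt | ~ready) & req) = {0, 1, 2, 3, 6, 7}
Sat(EX ((~halt | ~ready) & req)) = {s : some successor in {0, 1, 2, 3, 6, 7}} = {0, 1, 3, 4, 5, 6, 7}
Sat(EX (EX ((~halt | ~ready) & req))) = {s : some successor in {0, 1, 3, 4, 5, 6, 7}} = {0, 1, 2, 4, 5, 6, 7}
5 ∈ Sat(EX (EX ((~halt | ~ready) & req))) = {0, 1, 2, 4, 5, 6, 7}, so the formula holds at 5.

Yes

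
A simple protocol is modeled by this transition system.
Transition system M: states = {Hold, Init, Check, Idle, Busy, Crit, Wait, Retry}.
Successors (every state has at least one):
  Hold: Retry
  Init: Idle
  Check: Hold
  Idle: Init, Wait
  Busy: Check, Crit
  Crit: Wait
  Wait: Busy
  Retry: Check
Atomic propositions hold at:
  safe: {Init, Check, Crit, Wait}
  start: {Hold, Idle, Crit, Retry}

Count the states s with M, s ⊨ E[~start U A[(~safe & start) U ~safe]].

7

Sat(~start) = {Init, Check, Busy, Wait}
Sat(~safe) = {Hold, Idle, Busy, Retry}
Sat(~safe & start) = {Hold, Idle, Retry}
A[(~safe & start) U ~safe]: least fixpoint, start Z0 = Sat(~safe) = {Hold, Idle, Busy, Retry}, add states in Sat(~safe & start) with every successor in Z. Already a fixed point.
Sat(A[(~safe & start) U ~safe]) = {Hold, Idle, Busy, Retry}
E[~start U A[(~safe & start) U ~safe]]: least fixpoint, start Z0 = Sat(A[(~safe & start) U ~safe]) = {Hold, Idle, Busy, Retry}, add states in Sat(~start) with some successor in Z. Z1 = {Hold, Init, Check, Idle, Busy, Wait, Retry}; fixed.
Sat(E[~start U A[(~safe & start) U ~safe]]) = {Hold, Init, Check, Idle, Busy, Wait, Retry}
|Sat(E[~start U A[(~safe & start) U ~safe]])| = |{Hold, Init, Check, Idle, Busy, Wait, Retry}| = 7.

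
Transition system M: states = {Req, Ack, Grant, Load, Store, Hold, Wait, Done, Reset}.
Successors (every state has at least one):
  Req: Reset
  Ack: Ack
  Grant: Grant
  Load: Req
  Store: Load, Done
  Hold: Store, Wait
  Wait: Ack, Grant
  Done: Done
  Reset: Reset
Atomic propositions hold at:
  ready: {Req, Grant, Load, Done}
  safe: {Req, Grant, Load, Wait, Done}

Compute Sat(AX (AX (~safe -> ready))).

{Grant, Store, Done}

Sat(~safe) = {Ack, Store, Hold, Reset}
Sat(~safe -> ready) = {Req, Grant, Load, Wait, Done}
Sat(AX (~safe -> ready)) = {s : every successor in {Req, Grant, Load, Wait, Done}} = {Grant, Load, Store, Done}
Sat(AX (AX (~safe -> ready))) = {s : every successor in {Grant, Load, Store, Done}} = {Grant, Store, Done}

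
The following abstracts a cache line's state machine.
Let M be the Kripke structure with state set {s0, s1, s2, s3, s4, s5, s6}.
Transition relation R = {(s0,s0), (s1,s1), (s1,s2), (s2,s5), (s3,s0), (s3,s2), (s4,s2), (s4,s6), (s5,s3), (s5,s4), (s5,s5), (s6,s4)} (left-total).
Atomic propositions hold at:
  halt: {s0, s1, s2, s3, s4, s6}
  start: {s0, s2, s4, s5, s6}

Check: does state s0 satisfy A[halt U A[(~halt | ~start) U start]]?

Sat(~halt) = {s5}
Sat(~start) = {s1, s3}
Sat(~halt | ~start) = {s1, s3, s5}
A[(~halt | ~start) U start]: least fixpoint, start Z0 = Sat(start) = {s0, s2, s4, s5, s6}, add states in Sat(~halt | ~start) with every successor in Z. Z1 = {s0, s2, s3, s4, s5, s6}; fixed.
Sat(A[(~halt | ~start) U start]) = {s0, s2, s3, s4, s5, s6}
A[halt U A[(~halt | ~start) U start]]: least fixpoint, start Z0 = Sat(A[(~halt | ~start) U start]) = {s0, s2, s3, s4, s5, s6}, add states in Sat(halt) with every successor in Z. Already a fixed point.
Sat(A[halt U A[(~halt | ~start) U start]]) = {s0, s2, s3, s4, s5, s6}
s0 ∈ Sat(A[halt U A[(~halt | ~start) U start]]) = {s0, s2, s3, s4, s5, s6}, so the formula holds at s0.

Yes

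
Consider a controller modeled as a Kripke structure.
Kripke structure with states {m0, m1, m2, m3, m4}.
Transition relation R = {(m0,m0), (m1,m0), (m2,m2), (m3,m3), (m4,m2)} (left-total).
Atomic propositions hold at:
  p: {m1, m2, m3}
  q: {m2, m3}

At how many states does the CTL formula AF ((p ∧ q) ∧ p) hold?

3

Sat(p ∧ q) = {m2, m3}
Sat((p ∧ q) ∧ p) = {m2, m3}
AF ((p ∧ q) ∧ p): least fixpoint, start Z0 = {m2, m3}, add states with every successor in Z. Z1 = {m2, m3, m4}; fixed.
Sat(AF ((p ∧ q) ∧ p)) = {m2, m3, m4}
|Sat(AF ((p ∧ q) ∧ p))| = |{m2, m3, m4}| = 3.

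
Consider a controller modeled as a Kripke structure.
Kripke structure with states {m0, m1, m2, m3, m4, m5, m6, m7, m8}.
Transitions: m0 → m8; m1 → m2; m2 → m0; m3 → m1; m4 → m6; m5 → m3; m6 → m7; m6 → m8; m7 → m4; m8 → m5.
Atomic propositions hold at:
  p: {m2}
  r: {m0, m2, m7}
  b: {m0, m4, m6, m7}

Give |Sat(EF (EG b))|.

EG b: greatest fixpoint, start Z0 = {m0, m4, m6, m7}, keep only states in Sat with some successor in Z. Z1 = {m4, m6, m7}; fixed.
Sat(EG b) = {m4, m6, m7}
EF (EG b): least fixpoint, start Z0 = {m4, m6, m7}, add states with some successor in Z. Already a fixed point.
Sat(EF (EG b)) = {m4, m6, m7}
|Sat(EF (EG b))| = |{m4, m6, m7}| = 3.

3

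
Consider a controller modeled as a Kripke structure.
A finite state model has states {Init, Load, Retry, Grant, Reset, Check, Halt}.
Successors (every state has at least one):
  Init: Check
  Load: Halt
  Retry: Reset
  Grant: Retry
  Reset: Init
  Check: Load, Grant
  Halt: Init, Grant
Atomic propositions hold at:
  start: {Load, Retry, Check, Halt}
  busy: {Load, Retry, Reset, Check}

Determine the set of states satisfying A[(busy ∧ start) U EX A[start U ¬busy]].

Sat(busy ∧ start) = {Load, Retry, Check}
Sat(¬busy) = {Init, Grant, Halt}
A[start U ¬busy]: least fixpoint, start Z0 = Sat(¬busy) = {Init, Grant, Halt}, add states in Sat(start) with every successor in Z. Z1 = {Init, Load, Grant, Halt}; Z2 = {Init, Load, Grant, Check, Halt}; fixed.
Sat(A[start U ¬busy]) = {Init, Load, Grant, Check, Halt}
Sat(EX A[start U ¬busy]) = {s : some successor in {Init, Load, Grant, Check, Halt}} = {Init, Load, Reset, Check, Halt}
A[(busy ∧ start) U EX A[start U ¬busy]]: least fixpoint, start Z0 = Sat(EX A[start U ¬busy]) = {Init, Load, Reset, Check, Halt}, add states in Sat(busy ∧ start) with every successor in Z. Z1 = {Init, Load, Retry, Reset, Check, Halt}; fixed.
Sat(A[(busy ∧ start) U EX A[start U ¬busy]]) = {Init, Load, Retry, Reset, Check, Halt}

{Init, Load, Retry, Reset, Check, Halt}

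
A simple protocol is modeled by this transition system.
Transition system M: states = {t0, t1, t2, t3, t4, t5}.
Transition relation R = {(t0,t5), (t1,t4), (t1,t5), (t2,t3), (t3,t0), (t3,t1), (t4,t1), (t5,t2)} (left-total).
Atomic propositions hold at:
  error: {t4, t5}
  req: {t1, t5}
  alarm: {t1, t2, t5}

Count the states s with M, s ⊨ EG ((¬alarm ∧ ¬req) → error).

Sat(¬alarm) = {t0, t3, t4}
Sat(¬req) = {t0, t2, t3, t4}
Sat(¬alarm ∧ ¬req) = {t0, t3, t4}
Sat((¬alarm ∧ ¬req) → error) = {t1, t2, t4, t5}
EG ((¬alarm ∧ ¬req) → error): greatest fixpoint, start Z0 = {t1, t2, t4, t5}, keep only states in Sat with some successor in Z. Z1 = {t1, t4, t5}; Z2 = {t1, t4}; fixed.
Sat(EG ((¬alarm ∧ ¬req) → error)) = {t1, t4}
|Sat(EG ((¬alarm ∧ ¬req) → error))| = |{t1, t4}| = 2.

2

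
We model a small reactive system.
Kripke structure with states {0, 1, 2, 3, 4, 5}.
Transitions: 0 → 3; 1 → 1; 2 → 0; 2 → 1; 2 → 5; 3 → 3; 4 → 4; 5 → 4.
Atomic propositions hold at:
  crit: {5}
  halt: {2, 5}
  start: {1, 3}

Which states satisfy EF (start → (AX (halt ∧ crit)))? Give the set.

Sat(halt ∧ crit) = {5}
Sat(AX (halt ∧ crit)) = {s : every successor in {5}} = ∅
Sat(start → (AX (halt ∧ crit))) = {0, 2, 4, 5}
EF (start → (AX (halt ∧ crit))): least fixpoint, start Z0 = {0, 2, 4, 5}, add states with some successor in Z. Already a fixed point.
Sat(EF (start → (AX (halt ∧ crit)))) = {0, 2, 4, 5}

{0, 2, 4, 5}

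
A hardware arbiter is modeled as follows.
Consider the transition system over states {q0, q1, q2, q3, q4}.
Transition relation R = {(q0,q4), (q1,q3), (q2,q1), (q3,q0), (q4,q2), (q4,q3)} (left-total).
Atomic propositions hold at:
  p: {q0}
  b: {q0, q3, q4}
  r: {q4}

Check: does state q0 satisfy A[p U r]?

A[p U r]: least fixpoint, start Z0 = Sat(r) = {q4}, add states in Sat(p) with every successor in Z. Z1 = {q0, q4}; fixed.
Sat(A[p U r]) = {q0, q4}
q0 ∈ Sat(A[p U r]) = {q0, q4}, so the formula holds at q0.

Yes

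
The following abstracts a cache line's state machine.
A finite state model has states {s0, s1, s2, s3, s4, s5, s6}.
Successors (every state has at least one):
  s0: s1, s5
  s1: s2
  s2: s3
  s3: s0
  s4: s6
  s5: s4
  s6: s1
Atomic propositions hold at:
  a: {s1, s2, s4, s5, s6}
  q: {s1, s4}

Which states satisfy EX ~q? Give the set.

{s0, s1, s2, s3, s4}

Sat(~q) = {s0, s2, s3, s5, s6}
Sat(EX ~q) = {s : some successor in {s0, s2, s3, s5, s6}} = {s0, s1, s2, s3, s4}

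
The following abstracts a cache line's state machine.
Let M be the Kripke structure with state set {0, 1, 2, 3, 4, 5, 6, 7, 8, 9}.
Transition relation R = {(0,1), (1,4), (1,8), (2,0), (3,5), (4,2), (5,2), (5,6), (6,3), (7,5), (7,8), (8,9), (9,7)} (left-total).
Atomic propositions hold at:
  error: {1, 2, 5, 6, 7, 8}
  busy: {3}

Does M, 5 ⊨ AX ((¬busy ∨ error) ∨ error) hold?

Yes

Sat(¬busy) = {0, 1, 2, 4, 5, 6, 7, 8, 9}
Sat(¬busy ∨ error) = {0, 1, 2, 4, 5, 6, 7, 8, 9}
Sat((¬busy ∨ error) ∨ error) = {0, 1, 2, 4, 5, 6, 7, 8, 9}
Sat(AX ((¬busy ∨ error) ∨ error)) = {s : every successor in {0, 1, 2, 4, 5, 6, 7, 8, 9}} = {0, 1, 2, 3, 4, 5, 7, 8, 9}
5 ∈ Sat(AX ((¬busy ∨ error) ∨ error)) = {0, 1, 2, 3, 4, 5, 7, 8, 9}, so the formula holds at 5.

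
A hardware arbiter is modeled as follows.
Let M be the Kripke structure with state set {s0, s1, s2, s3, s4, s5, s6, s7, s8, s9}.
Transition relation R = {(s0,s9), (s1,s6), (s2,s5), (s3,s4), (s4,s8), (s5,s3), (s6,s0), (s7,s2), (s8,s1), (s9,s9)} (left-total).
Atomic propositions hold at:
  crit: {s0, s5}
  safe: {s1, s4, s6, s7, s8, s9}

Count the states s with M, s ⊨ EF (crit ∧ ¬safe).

9

Sat(¬safe) = {s0, s2, s3, s5}
Sat(crit ∧ ¬safe) = {s0, s5}
EF (crit ∧ ¬safe): least fixpoint, start Z0 = {s0, s5}, add states with some successor in Z. Z1 = {s0, s2, s5, s6}; Z2 = {s0, s1, s2, s5, s6, s7}; Z3 = {s0, s1, s2, s5, s6, s7, s8}; Z4 = {s0, s1, s2, s4, s5, s6, s7, s8}; Z5 = {s0, s1, s2, s3, s4, s5, s6, s7, s8}; fixed.
Sat(EF (crit ∧ ¬safe)) = {s0, s1, s2, s3, s4, s5, s6, s7, s8}
|Sat(EF (crit ∧ ¬safe))| = |{s0, s1, s2, s3, s4, s5, s6, s7, s8}| = 9.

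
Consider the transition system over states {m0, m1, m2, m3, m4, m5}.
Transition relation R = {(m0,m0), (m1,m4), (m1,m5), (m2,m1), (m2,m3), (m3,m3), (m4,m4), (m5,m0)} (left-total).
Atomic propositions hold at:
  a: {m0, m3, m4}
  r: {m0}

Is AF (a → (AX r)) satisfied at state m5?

Sat(AX r) = {s : every successor in {m0}} = {m0, m5}
Sat(a → (AX r)) = {m0, m1, m2, m5}
AF (a → (AX r)): least fixpoint, start Z0 = {m0, m1, m2, m5}, add states with every successor in Z. Already a fixed point.
Sat(AF (a → (AX r))) = {m0, m1, m2, m5}
m5 ∈ Sat(AF (a → (AX r))) = {m0, m1, m2, m5}, so the formula holds at m5.

Yes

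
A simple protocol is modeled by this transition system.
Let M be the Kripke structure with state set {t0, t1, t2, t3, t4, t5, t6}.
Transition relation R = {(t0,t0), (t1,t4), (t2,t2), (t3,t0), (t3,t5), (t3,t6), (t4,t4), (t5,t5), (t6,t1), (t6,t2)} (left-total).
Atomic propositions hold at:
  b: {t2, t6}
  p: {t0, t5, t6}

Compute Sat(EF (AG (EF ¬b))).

Sat(¬b) = {t0, t1, t3, t4, t5}
EF ¬b: least fixpoint, start Z0 = {t0, t1, t3, t4, t5}, add states with some successor in Z. Z1 = {t0, t1, t3, t4, t5, t6}; fixed.
Sat(EF ¬b) = {t0, t1, t3, t4, t5, t6}
AG (EF ¬b): greatest fixpoint, start Z0 = {t0, t1, t3, t4, t5, t6}, keep only states in Sat with every successor in Z. Z1 = {t0, t1, t3, t4, t5}; Z2 = {t0, t1, t4, t5}; fixed.
Sat(AG (EF ¬b)) = {t0, t1, t4, t5}
EF (AG (EF ¬b)): least fixpoint, start Z0 = {t0, t1, t4, t5}, add states with some successor in Z. Z1 = {t0, t1, t3, t4, t5, t6}; fixed.
Sat(EF (AG (EF ¬b))) = {t0, t1, t3, t4, t5, t6}

{t0, t1, t3, t4, t5, t6}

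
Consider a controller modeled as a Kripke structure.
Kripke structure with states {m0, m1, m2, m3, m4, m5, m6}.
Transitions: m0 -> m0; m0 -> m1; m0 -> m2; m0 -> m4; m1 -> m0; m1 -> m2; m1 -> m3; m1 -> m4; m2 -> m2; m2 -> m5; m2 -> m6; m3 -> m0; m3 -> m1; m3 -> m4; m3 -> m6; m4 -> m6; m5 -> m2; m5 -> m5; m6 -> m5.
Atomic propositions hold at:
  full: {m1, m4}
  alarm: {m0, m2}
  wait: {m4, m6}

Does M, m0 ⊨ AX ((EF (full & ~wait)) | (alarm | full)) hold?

Sat(~wait) = {m0, m1, m2, m3, m5}
Sat(full & ~wait) = {m1}
EF (full & ~wait): least fixpoint, start Z0 = {m1}, add states with some successor in Z. Z1 = {m0, m1, m3}; fixed.
Sat(EF (full & ~wait)) = {m0, m1, m3}
Sat(alarm | full) = {m0, m1, m2, m4}
Sat((EF (full & ~wait)) | (alarm | full)) = {m0, m1, m2, m3, m4}
Sat(AX ((EF (full & ~wait)) | (alarm | full))) = {s : every successor in {m0, m1, m2, m3, m4}} = {m0, m1}
m0 ∈ Sat(AX ((EF (full & ~wait)) | (alarm | full))) = {m0, m1}, so the formula holds at m0.

Yes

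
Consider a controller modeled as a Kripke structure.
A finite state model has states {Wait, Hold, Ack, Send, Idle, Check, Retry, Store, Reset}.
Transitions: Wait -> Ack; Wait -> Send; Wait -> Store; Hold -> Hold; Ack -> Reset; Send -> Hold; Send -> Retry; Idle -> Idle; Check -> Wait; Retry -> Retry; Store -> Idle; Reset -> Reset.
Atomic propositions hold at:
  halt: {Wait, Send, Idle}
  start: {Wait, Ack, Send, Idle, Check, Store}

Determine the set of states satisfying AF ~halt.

{Wait, Hold, Ack, Send, Check, Retry, Store, Reset}

Sat(~halt) = {Hold, Ack, Check, Retry, Store, Reset}
AF ~halt: least fixpoint, start Z0 = {Hold, Ack, Check, Retry, Store, Reset}, add states with every successor in Z. Z1 = {Hold, Ack, Send, Check, Retry, Store, Reset}; Z2 = {Wait, Hold, Ack, Send, Check, Retry, Store, Reset}; fixed.
Sat(AF ~halt) = {Wait, Hold, Ack, Send, Check, Retry, Store, Reset}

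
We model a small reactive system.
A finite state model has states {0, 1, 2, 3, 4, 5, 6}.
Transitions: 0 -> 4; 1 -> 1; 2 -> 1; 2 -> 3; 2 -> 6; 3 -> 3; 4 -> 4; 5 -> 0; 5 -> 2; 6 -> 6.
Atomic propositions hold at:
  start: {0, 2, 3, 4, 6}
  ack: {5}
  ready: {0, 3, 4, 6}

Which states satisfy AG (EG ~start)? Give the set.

{1}

Sat(~start) = {1, 5}
EG ~start: greatest fixpoint, start Z0 = {1, 5}, keep only states in Sat with some successor in Z. Z1 = {1}; fixed.
Sat(EG ~start) = {1}
AG (EG ~start): greatest fixpoint, start Z0 = {1}, keep only states in Sat with every successor in Z. Already a fixed point.
Sat(AG (EG ~start)) = {1}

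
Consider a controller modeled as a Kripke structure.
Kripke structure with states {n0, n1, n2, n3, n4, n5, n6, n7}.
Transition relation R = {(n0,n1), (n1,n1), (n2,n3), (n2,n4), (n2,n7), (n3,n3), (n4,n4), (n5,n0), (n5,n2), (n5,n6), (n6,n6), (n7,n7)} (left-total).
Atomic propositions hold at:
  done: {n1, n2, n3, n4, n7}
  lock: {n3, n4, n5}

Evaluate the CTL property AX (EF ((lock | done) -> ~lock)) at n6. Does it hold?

Sat(lock | done) = {n1, n2, n3, n4, n5, n7}
Sat(~lock) = {n0, n1, n2, n6, n7}
Sat((lock | done) -> ~lock) = {n0, n1, n2, n6, n7}
EF ((lock | done) -> ~lock): least fixpoint, start Z0 = {n0, n1, n2, n6, n7}, add states with some successor in Z. Z1 = {n0, n1, n2, n5, n6, n7}; fixed.
Sat(EF ((lock | done) -> ~lock)) = {n0, n1, n2, n5, n6, n7}
Sat(AX (EF ((lock | done) -> ~lock))) = {s : every successor in {n0, n1, n2, n5, n6, n7}} = {n0, n1, n5, n6, n7}
n6 ∈ Sat(AX (EF ((lock | done) -> ~lock))) = {n0, n1, n5, n6, n7}, so the formula holds at n6.

Yes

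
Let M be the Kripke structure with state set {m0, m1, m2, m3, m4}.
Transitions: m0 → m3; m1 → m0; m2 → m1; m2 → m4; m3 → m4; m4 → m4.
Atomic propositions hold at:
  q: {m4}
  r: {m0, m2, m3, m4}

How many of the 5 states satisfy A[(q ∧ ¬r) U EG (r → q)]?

1

Sat(¬r) = {m1}
Sat(q ∧ ¬r) = ∅
Sat(r → q) = {m1, m4}
EG (r → q): greatest fixpoint, start Z0 = {m1, m4}, keep only states in Sat with some successor in Z. Z1 = {m4}; fixed.
Sat(EG (r → q)) = {m4}
A[(q ∧ ¬r) U EG (r → q)]: least fixpoint, start Z0 = Sat(EG (r → q)) = {m4}, add states in Sat(q ∧ ¬r) with every successor in Z. Already a fixed point.
Sat(A[(q ∧ ¬r) U EG (r → q)]) = {m4}
|Sat(A[(q ∧ ¬r) U EG (r → q)])| = |{m4}| = 1.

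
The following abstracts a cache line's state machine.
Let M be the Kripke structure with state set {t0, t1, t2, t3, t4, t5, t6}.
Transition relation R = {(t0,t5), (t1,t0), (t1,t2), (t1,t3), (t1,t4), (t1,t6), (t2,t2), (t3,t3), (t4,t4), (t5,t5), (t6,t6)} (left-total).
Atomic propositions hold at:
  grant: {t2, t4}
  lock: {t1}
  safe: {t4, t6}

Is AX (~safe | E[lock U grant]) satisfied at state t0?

Yes

Sat(~safe) = {t0, t1, t2, t3, t5}
E[lock U grant]: least fixpoint, start Z0 = Sat(grant) = {t2, t4}, add states in Sat(lock) with some successor in Z. Z1 = {t1, t2, t4}; fixed.
Sat(E[lock U grant]) = {t1, t2, t4}
Sat(~safe | E[lock U grant]) = {t0, t1, t2, t3, t4, t5}
Sat(AX (~safe | E[lock U grant])) = {s : every successor in {t0, t1, t2, t3, t4, t5}} = {t0, t2, t3, t4, t5}
t0 ∈ Sat(AX (~safe | E[lock U grant])) = {t0, t2, t3, t4, t5}, so the formula holds at t0.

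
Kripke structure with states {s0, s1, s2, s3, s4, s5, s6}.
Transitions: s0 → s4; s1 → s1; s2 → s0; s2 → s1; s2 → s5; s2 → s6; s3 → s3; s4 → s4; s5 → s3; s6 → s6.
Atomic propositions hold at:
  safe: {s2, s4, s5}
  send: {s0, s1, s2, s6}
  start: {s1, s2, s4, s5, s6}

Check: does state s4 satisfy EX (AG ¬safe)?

Sat(¬safe) = {s0, s1, s3, s6}
AG ¬safe: greatest fixpoint, start Z0 = {s0, s1, s3, s6}, keep only states in Sat with every successor in Z. Z1 = {s1, s3, s6}; fixed.
Sat(AG ¬safe) = {s1, s3, s6}
Sat(EX (AG ¬safe)) = {s : some successor in {s1, s3, s6}} = {s1, s2, s3, s5, s6}
s4 ∉ Sat(EX (AG ¬safe)) = {s1, s2, s3, s5, s6}, so the formula does not hold at s4.

No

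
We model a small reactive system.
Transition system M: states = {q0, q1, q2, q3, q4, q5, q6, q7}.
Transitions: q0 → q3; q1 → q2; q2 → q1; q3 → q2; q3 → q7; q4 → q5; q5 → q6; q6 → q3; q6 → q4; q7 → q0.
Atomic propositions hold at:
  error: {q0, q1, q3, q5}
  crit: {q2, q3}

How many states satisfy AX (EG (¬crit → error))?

Sat(¬crit) = {q0, q1, q4, q5, q6, q7}
Sat(¬crit → error) = {q0, q1, q2, q3, q5}
EG (¬crit → error): greatest fixpoint, start Z0 = {q0, q1, q2, q3, q5}, keep only states in Sat with some successor in Z. Z1 = {q0, q1, q2, q3}; fixed.
Sat(EG (¬crit → error)) = {q0, q1, q2, q3}
Sat(AX (EG (¬crit → error))) = {s : every successor in {q0, q1, q2, q3}} = {q0, q1, q2, q7}
|Sat(AX (EG (¬crit → error)))| = |{q0, q1, q2, q7}| = 4.

4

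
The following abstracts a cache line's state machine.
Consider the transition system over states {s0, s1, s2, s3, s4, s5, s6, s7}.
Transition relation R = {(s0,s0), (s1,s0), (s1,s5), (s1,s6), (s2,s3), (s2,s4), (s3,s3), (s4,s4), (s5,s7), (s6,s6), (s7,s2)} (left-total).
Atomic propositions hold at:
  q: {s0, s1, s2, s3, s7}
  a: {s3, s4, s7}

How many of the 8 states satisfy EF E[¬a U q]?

6

Sat(¬a) = {s0, s1, s2, s5, s6}
E[¬a U q]: least fixpoint, start Z0 = Sat(q) = {s0, s1, s2, s3, s7}, add states in Sat(¬a) with some successor in Z. Z1 = {s0, s1, s2, s3, s5, s7}; fixed.
Sat(E[¬a U q]) = {s0, s1, s2, s3, s5, s7}
EF E[¬a U q]: least fixpoint, start Z0 = {s0, s1, s2, s3, s5, s7}, add states with some successor in Z. Already a fixed point.
Sat(EF E[¬a U q]) = {s0, s1, s2, s3, s5, s7}
|Sat(EF E[¬a U q])| = |{s0, s1, s2, s3, s5, s7}| = 6.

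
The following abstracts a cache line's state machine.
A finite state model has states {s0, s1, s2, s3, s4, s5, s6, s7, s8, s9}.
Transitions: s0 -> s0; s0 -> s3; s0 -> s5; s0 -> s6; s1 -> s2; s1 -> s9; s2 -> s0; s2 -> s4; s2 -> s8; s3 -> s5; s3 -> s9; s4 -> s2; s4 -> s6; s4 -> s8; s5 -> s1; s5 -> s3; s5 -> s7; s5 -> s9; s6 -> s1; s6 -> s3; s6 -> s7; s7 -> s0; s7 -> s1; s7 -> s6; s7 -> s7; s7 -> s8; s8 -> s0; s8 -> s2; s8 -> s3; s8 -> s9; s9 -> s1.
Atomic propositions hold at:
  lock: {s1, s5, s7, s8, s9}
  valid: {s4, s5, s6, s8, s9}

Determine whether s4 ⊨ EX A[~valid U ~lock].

Yes

Sat(~valid) = {s0, s1, s2, s3, s7}
Sat(~lock) = {s0, s2, s3, s4, s6}
A[~valid U ~lock]: least fixpoint, start Z0 = Sat(~lock) = {s0, s2, s3, s4, s6}, add states in Sat(~valid) with every successor in Z. Already a fixed point.
Sat(A[~valid U ~lock]) = {s0, s2, s3, s4, s6}
Sat(EX A[~valid U ~lock]) = {s : some successor in {s0, s2, s3, s4, s6}} = {s0, s1, s2, s4, s5, s6, s7, s8}
s4 ∈ Sat(EX A[~valid U ~lock]) = {s0, s1, s2, s4, s5, s6, s7, s8}, so the formula holds at s4.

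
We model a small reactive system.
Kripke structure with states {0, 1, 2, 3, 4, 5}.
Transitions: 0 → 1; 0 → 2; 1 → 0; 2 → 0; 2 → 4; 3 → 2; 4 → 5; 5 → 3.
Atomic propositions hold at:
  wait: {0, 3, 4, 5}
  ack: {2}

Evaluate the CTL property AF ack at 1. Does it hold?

No

AF ack: least fixpoint, start Z0 = {2}, add states with every successor in Z. Z1 = {2, 3}; Z2 = {2, 3, 5}; Z3 = {2, 3, 4, 5}; fixed.
Sat(AF ack) = {2, 3, 4, 5}
1 ∉ Sat(AF ack) = {2, 3, 4, 5}, so the formula does not hold at 1.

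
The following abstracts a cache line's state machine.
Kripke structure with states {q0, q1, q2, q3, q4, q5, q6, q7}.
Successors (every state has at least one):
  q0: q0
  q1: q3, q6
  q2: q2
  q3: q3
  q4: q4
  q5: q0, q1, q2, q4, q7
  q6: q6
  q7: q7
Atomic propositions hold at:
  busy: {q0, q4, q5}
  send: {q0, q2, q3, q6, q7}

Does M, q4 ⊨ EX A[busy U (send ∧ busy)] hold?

Sat(send ∧ busy) = {q0}
A[busy U (send ∧ busy)]: least fixpoint, start Z0 = Sat((send ∧ busy)) = {q0}, add states in Sat(busy) with every successor in Z. Already a fixed point.
Sat(A[busy U (send ∧ busy)]) = {q0}
Sat(EX A[busy U (send ∧ busy)]) = {s : some successor in {q0}} = {q0, q5}
q4 ∉ Sat(EX A[busy U (send ∧ busy)]) = {q0, q5}, so the formula does not hold at q4.

No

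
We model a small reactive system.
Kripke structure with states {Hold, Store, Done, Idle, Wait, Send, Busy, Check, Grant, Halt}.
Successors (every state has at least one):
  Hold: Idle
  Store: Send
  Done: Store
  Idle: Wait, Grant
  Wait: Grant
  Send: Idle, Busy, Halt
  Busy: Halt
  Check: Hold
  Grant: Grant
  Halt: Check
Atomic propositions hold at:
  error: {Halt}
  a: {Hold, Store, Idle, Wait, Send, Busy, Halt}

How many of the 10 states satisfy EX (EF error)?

EF error: least fixpoint, start Z0 = {Halt}, add states with some successor in Z. Z1 = {Send, Busy, Halt}; Z2 = {Store, Send, Busy, Halt}; Z3 = {Store, Done, Send, Busy, Halt}; fixed.
Sat(EF error) = {Store, Done, Send, Busy, Halt}
Sat(EX (EF error)) = {s : some successor in {Store, Done, Send, Busy, Halt}} = {Store, Done, Send, Busy}
|Sat(EX (EF error))| = |{Store, Done, Send, Busy}| = 4.

4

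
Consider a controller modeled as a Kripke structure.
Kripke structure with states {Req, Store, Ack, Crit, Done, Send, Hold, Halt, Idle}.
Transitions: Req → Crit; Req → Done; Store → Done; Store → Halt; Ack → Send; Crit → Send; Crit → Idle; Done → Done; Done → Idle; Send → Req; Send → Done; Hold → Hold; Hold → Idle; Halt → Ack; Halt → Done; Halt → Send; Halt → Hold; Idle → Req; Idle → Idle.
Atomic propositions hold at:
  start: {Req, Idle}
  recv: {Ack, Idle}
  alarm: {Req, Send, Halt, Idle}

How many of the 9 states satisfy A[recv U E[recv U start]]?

2

E[recv U start]: least fixpoint, start Z0 = Sat(start) = {Req, Idle}, add states in Sat(recv) with some successor in Z. Already a fixed point.
Sat(E[recv U start]) = {Req, Idle}
A[recv U E[recv U start]]: least fixpoint, start Z0 = Sat(E[recv U start]) = {Req, Idle}, add states in Sat(recv) with every successor in Z. Already a fixed point.
Sat(A[recv U E[recv U start]]) = {Req, Idle}
|Sat(A[recv U E[recv U start]])| = |{Req, Idle}| = 2.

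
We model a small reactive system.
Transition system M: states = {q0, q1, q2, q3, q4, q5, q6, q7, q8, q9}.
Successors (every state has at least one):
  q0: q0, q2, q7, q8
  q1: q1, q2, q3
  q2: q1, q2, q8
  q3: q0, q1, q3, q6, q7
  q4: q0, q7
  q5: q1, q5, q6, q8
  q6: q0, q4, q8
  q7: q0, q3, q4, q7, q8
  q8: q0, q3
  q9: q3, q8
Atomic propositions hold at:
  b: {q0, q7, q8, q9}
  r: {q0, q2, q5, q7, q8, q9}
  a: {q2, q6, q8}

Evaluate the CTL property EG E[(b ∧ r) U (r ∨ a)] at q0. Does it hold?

Yes

Sat(b ∧ r) = {q0, q7, q8, q9}
Sat(r ∨ a) = {q0, q2, q5, q6, q7, q8, q9}
E[(b ∧ r) U (r ∨ a)]: least fixpoint, start Z0 = Sat((r ∨ a)) = {q0, q2, q5, q6, q7, q8, q9}, add states in Sat(b ∧ r) with some successor in Z. Already a fixed point.
Sat(E[(b ∧ r) U (r ∨ a)]) = {q0, q2, q5, q6, q7, q8, q9}
EG E[(b ∧ r) U (r ∨ a)]: greatest fixpoint, start Z0 = {q0, q2, q5, q6, q7, q8, q9}, keep only states in Sat with some successor in Z. Already a fixed point.
Sat(EG E[(b ∧ r) U (r ∨ a)]) = {q0, q2, q5, q6, q7, q8, q9}
q0 ∈ Sat(EG E[(b ∧ r) U (r ∨ a)]) = {q0, q2, q5, q6, q7, q8, q9}, so the formula holds at q0.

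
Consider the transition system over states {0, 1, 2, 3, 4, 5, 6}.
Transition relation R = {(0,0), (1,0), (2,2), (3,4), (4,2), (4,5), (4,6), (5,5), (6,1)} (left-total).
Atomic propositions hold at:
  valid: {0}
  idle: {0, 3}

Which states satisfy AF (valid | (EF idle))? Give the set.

{0, 1, 3, 4, 6}

EF idle: least fixpoint, start Z0 = {0, 3}, add states with some successor in Z. Z1 = {0, 1, 3}; Z2 = {0, 1, 3, 6}; Z3 = {0, 1, 3, 4, 6}; fixed.
Sat(EF idle) = {0, 1, 3, 4, 6}
Sat(valid | (EF idle)) = {0, 1, 3, 4, 6}
AF (valid | (EF idle)): least fixpoint, start Z0 = {0, 1, 3, 4, 6}, add states with every successor in Z. Already a fixed point.
Sat(AF (valid | (EF idle))) = {0, 1, 3, 4, 6}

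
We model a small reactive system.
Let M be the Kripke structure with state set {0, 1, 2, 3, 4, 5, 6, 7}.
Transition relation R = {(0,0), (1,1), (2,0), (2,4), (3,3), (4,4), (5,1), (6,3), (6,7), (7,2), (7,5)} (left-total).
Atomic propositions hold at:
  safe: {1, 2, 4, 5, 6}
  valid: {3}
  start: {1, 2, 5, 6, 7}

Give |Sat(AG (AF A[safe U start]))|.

2

A[safe U start]: least fixpoint, start Z0 = Sat(start) = {1, 2, 5, 6, 7}, add states in Sat(safe) with every successor in Z. Already a fixed point.
Sat(A[safe U start]) = {1, 2, 5, 6, 7}
AF A[safe U start]: least fixpoint, start Z0 = {1, 2, 5, 6, 7}, add states with every successor in Z. Already a fixed point.
Sat(AF A[safe U start]) = {1, 2, 5, 6, 7}
AG (AF A[safe U start]): greatest fixpoint, start Z0 = {1, 2, 5, 6, 7}, keep only states in Sat with every successor in Z. Z1 = {1, 5, 7}; Z2 = {1, 5}; fixed.
Sat(AG (AF A[safe U start])) = {1, 5}
|Sat(AG (AF A[safe U start]))| = |{1, 5}| = 2.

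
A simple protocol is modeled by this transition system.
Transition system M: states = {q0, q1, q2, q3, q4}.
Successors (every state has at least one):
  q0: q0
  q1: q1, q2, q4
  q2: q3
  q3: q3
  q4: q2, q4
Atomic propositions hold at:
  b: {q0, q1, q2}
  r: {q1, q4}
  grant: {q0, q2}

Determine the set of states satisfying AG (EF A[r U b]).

{q0}

A[r U b]: least fixpoint, start Z0 = Sat(b) = {q0, q1, q2}, add states in Sat(r) with every successor in Z. Already a fixed point.
Sat(A[r U b]) = {q0, q1, q2}
EF A[r U b]: least fixpoint, start Z0 = {q0, q1, q2}, add states with some successor in Z. Z1 = {q0, q1, q2, q4}; fixed.
Sat(EF A[r U b]) = {q0, q1, q2, q4}
AG (EF A[r U b]): greatest fixpoint, start Z0 = {q0, q1, q2, q4}, keep only states in Sat with every successor in Z. Z1 = {q0, q1, q4}; Z2 = {q0}; fixed.
Sat(AG (EF A[r U b])) = {q0}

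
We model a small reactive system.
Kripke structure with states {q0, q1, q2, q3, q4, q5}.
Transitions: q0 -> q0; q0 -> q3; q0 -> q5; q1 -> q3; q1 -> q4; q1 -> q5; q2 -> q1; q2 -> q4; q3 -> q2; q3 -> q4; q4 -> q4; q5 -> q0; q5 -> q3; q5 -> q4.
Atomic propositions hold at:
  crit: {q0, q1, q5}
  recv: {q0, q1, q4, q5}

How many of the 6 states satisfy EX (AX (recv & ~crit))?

Sat(~crit) = {q2, q3, q4}
Sat(recv & ~crit) = {q4}
Sat(AX (recv & ~crit)) = {s : every successor in {q4}} = {q4}
Sat(EX (AX (recv & ~crit))) = {s : some successor in {q4}} = {q1, q2, q3, q4, q5}
|Sat(EX (AX (recv & ~crit)))| = |{q1, q2, q3, q4, q5}| = 5.

5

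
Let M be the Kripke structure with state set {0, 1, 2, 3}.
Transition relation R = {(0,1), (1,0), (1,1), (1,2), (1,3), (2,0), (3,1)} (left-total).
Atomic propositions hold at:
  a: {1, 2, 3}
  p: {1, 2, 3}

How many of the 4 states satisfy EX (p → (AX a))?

Sat(AX a) = {s : every successor in {1, 2, 3}} = {0, 3}
Sat(p → (AX a)) = {0, 3}
Sat(EX (p → (AX a))) = {s : some successor in {0, 3}} = {1, 2}
|Sat(EX (p → (AX a)))| = |{1, 2}| = 2.

2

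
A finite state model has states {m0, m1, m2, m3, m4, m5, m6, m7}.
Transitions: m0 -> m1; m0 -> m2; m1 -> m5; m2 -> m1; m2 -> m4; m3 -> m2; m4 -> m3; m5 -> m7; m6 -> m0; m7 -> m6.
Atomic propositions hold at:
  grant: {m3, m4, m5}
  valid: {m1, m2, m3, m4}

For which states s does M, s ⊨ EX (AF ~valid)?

Sat(~valid) = {m0, m5, m6, m7}
AF ~valid: least fixpoint, start Z0 = {m0, m5, m6, m7}, add states with every successor in Z. Z1 = {m0, m1, m5, m6, m7}; fixed.
Sat(AF ~valid) = {m0, m1, m5, m6, m7}
Sat(EX (AF ~valid)) = {s : some successor in {m0, m1, m5, m6, m7}} = {m0, m1, m2, m5, m6, m7}

{m0, m1, m2, m5, m6, m7}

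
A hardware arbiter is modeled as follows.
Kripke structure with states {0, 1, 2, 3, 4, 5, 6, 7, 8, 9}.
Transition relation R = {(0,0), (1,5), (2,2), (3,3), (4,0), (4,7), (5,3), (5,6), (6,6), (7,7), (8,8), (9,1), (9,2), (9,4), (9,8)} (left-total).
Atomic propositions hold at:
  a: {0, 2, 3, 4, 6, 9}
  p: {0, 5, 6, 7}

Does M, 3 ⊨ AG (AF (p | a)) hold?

Sat(p | a) = {0, 2, 3, 4, 5, 6, 7, 9}
AF (p | a): least fixpoint, start Z0 = {0, 2, 3, 4, 5, 6, 7, 9}, add states with every successor in Z. Z1 = {0, 1, 2, 3, 4, 5, 6, 7, 9}; fixed.
Sat(AF (p | a)) = {0, 1, 2, 3, 4, 5, 6, 7, 9}
AG (AF (p | a)): greatest fixpoint, start Z0 = {0, 1, 2, 3, 4, 5, 6, 7, 9}, keep only states in Sat with every successor in Z. Z1 = {0, 1, 2, 3, 4, 5, 6, 7}; fixed.
Sat(AG (AF (p | a))) = {0, 1, 2, 3, 4, 5, 6, 7}
3 ∈ Sat(AG (AF (p | a))) = {0, 1, 2, 3, 4, 5, 6, 7}, so the formula holds at 3.

Yes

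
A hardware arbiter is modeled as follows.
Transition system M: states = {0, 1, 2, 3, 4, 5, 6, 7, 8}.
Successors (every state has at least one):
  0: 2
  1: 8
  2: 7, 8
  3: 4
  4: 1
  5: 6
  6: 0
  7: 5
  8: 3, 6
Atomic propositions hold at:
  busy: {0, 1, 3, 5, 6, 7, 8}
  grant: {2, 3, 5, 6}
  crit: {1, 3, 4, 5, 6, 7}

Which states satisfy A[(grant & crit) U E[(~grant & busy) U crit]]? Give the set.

Sat(grant & crit) = {3, 5, 6}
Sat(~grant) = {0, 1, 4, 7, 8}
Sat(~grant & busy) = {0, 1, 7, 8}
E[(~grant & busy) U crit]: least fixpoint, start Z0 = Sat(crit) = {1, 3, 4, 5, 6, 7}, add states in Sat(~grant & busy) with some successor in Z. Z1 = {1, 3, 4, 5, 6, 7, 8}; fixed.
Sat(E[(~grant & busy) U crit]) = {1, 3, 4, 5, 6, 7, 8}
A[(grant & crit) U E[(~grant & busy) U crit]]: least fixpoint, start Z0 = Sat(E[(~grant & busy) U crit]) = {1, 3, 4, 5, 6, 7, 8}, add states in Sat(grant & crit) with every successor in Z. Already a fixed point.
Sat(A[(grant & crit) U E[(~grant & busy) U crit]]) = {1, 3, 4, 5, 6, 7, 8}

{1, 3, 4, 5, 6, 7, 8}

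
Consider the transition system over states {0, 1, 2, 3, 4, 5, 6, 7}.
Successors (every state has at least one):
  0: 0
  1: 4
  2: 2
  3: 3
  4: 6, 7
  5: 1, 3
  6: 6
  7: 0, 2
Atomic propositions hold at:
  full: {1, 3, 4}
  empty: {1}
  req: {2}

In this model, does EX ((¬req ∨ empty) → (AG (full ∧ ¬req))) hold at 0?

Sat(¬req) = {0, 1, 3, 4, 5, 6, 7}
Sat(¬req ∨ empty) = {0, 1, 3, 4, 5, 6, 7}
Sat(full ∧ ¬req) = {1, 3, 4}
AG (full ∧ ¬req): greatest fixpoint, start Z0 = {1, 3, 4}, keep only states in Sat with every successor in Z. Z1 = {1, 3}; Z2 = {3}; fixed.
Sat(AG (full ∧ ¬req)) = {3}
Sat((¬req ∨ empty) → (AG (full ∧ ¬req))) = {2, 3}
Sat(EX ((¬req ∨ empty) → (AG (full ∧ ¬req)))) = {s : some successor in {2, 3}} = {2, 3, 5, 7}
0 ∉ Sat(EX ((¬req ∨ empty) → (AG (full ∧ ¬req)))) = {2, 3, 5, 7}, so the formula does not hold at 0.

No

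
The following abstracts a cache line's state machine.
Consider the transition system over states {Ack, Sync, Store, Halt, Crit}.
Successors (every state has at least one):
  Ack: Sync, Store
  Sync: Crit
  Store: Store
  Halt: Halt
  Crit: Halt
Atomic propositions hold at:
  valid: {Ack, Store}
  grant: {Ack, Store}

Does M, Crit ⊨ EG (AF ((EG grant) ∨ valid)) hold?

No

EG grant: greatest fixpoint, start Z0 = {Ack, Store}, keep only states in Sat with some successor in Z. Already a fixed point.
Sat(EG grant) = {Ack, Store}
Sat((EG grant) ∨ valid) = {Ack, Store}
AF ((EG grant) ∨ valid): least fixpoint, start Z0 = {Ack, Store}, add states with every successor in Z. Already a fixed point.
Sat(AF ((EG grant) ∨ valid)) = {Ack, Store}
EG (AF ((EG grant) ∨ valid)): greatest fixpoint, start Z0 = {Ack, Store}, keep only states in Sat with some successor in Z. Already a fixed point.
Sat(EG (AF ((EG grant) ∨ valid))) = {Ack, Store}
Crit ∉ Sat(EG (AF ((EG grant) ∨ valid))) = {Ack, Store}, so the formula does not hold at Crit.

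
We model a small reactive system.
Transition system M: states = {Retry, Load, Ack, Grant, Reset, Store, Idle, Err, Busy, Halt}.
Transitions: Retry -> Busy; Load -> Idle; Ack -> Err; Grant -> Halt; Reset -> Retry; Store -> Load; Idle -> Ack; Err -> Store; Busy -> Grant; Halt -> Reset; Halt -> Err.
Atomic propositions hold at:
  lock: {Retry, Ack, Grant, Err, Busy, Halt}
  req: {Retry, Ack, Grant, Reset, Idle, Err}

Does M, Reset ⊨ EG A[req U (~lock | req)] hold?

No

Sat(~lock) = {Load, Reset, Store, Idle}
Sat(~lock | req) = {Retry, Load, Ack, Grant, Reset, Store, Idle, Err}
A[req U (~lock | req)]: least fixpoint, start Z0 = Sat((~lock | req)) = {Retry, Load, Ack, Grant, Reset, Store, Idle, Err}, add states in Sat(req) with every successor in Z. Already a fixed point.
Sat(A[req U (~lock | req)]) = {Retry, Load, Ack, Grant, Reset, Store, Idle, Err}
EG A[req U (~lock | req)]: greatest fixpoint, start Z0 = {Retry, Load, Ack, Grant, Reset, Store, Idle, Err}, keep only states in Sat with some successor in Z. Z1 = {Load, Ack, Reset, Store, Idle, Err}; Z2 = {Load, Ack, Store, Idle, Err}; fixed.
Sat(EG A[req U (~lock | req)]) = {Load, Ack, Store, Idle, Err}
Reset ∉ Sat(EG A[req U (~lock | req)]) = {Load, Ack, Store, Idle, Err}, so the formula does not hold at Reset.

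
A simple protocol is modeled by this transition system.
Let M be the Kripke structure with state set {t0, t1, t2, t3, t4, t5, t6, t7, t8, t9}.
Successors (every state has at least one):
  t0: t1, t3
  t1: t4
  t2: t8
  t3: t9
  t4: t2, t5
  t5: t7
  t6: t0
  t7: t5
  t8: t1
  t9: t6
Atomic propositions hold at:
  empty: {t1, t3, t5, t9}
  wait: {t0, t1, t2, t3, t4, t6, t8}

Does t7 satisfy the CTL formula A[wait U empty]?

No

A[wait U empty]: least fixpoint, start Z0 = Sat(empty) = {t1, t3, t5, t9}, add states in Sat(wait) with every successor in Z. Z1 = {t0, t1, t3, t5, t8, t9}; Z2 = {t0, t1, t2, t3, t5, t6, t8, t9}; Z3 = {t0, t1, t2, t3, t4, t5, t6, t8, t9}; fixed.
Sat(A[wait U empty]) = {t0, t1, t2, t3, t4, t5, t6, t8, t9}
t7 ∉ Sat(A[wait U empty]) = {t0, t1, t2, t3, t4, t5, t6, t8, t9}, so the formula does not hold at t7.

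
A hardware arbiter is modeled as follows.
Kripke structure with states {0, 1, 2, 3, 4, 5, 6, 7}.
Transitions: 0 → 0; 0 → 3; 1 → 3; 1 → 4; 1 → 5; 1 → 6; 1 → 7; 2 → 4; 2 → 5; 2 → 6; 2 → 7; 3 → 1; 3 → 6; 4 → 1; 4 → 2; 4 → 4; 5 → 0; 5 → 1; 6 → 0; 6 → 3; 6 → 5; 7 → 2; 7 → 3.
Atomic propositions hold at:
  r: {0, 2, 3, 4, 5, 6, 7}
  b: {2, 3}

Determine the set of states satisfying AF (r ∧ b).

{2, 3, 7}

Sat(r ∧ b) = {2, 3}
AF (r ∧ b): least fixpoint, start Z0 = {2, 3}, add states with every successor in Z. Z1 = {2, 3, 7}; fixed.
Sat(AF (r ∧ b)) = {2, 3, 7}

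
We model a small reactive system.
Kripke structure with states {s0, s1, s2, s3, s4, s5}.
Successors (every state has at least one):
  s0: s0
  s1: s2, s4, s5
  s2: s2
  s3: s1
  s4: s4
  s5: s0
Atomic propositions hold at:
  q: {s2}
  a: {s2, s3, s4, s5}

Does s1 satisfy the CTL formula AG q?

No

AG q: greatest fixpoint, start Z0 = {s2}, keep only states in Sat with every successor in Z. Already a fixed point.
Sat(AG q) = {s2}
s1 ∉ Sat(AG q) = {s2}, so the formula does not hold at s1.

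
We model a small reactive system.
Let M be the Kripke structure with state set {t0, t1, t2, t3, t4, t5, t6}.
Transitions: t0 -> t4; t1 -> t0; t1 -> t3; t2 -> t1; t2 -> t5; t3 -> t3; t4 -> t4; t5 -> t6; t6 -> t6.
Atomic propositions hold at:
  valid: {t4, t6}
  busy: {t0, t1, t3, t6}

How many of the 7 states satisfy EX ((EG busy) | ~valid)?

5

EG busy: greatest fixpoint, start Z0 = {t0, t1, t3, t6}, keep only states in Sat with some successor in Z. Z1 = {t1, t3, t6}; fixed.
Sat(EG busy) = {t1, t3, t6}
Sat(~valid) = {t0, t1, t2, t3, t5}
Sat((EG busy) | ~valid) = {t0, t1, t2, t3, t5, t6}
Sat(EX ((EG busy) | ~valid)) = {s : some successor in {t0, t1, t2, t3, t5, t6}} = {t1, t2, t3, t5, t6}
|Sat(EX ((EG busy) | ~valid))| = |{t1, t2, t3, t5, t6}| = 5.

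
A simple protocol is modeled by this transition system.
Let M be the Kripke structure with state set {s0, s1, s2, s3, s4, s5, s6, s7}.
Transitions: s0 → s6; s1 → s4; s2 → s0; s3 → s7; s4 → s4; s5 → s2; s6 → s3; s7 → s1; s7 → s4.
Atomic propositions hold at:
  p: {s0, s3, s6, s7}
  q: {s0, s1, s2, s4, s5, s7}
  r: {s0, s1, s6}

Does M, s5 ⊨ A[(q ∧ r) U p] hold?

Sat(q ∧ r) = {s0, s1}
A[(q ∧ r) U p]: least fixpoint, start Z0 = Sat(p) = {s0, s3, s6, s7}, add states in Sat(q ∧ r) with every successor in Z. Already a fixed point.
Sat(A[(q ∧ r) U p]) = {s0, s3, s6, s7}
s5 ∉ Sat(A[(q ∧ r) U p]) = {s0, s3, s6, s7}, so the formula does not hold at s5.

No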